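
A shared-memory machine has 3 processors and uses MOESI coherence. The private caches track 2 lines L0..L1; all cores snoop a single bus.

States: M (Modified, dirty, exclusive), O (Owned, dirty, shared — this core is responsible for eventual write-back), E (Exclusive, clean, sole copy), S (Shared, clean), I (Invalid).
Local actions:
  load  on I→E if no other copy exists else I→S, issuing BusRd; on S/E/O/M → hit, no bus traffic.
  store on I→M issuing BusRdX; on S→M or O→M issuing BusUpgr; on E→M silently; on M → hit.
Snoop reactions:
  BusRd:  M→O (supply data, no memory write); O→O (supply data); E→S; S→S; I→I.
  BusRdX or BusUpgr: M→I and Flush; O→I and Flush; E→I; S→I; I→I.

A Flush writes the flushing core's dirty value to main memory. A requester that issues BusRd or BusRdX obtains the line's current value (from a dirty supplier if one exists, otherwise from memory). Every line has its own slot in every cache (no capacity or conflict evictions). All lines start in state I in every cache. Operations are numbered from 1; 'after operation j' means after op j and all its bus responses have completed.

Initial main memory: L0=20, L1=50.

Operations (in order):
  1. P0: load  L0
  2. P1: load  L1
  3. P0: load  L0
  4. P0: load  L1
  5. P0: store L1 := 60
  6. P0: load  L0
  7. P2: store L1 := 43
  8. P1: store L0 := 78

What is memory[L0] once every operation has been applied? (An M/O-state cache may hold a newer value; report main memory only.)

step 1: P0: load  L0  ⟶  EII  (L0)  txn=BusRd  M[L0]=20
step 2: P1: load  L1  ⟶  IEI  (L1)  txn=BusRd  M[L1]=50
step 3: P0: load  L0  ⟶  EII  (L0)  txn=∅  M[L0]=20
step 4: P0: load  L1  ⟶  SSI  (L1)  txn=BusRd  M[L1]=50
step 5: P0: store L1 := 60  ⟶  MII  (L1)  txn=BusUpgr  M[L1]=50
step 6: P0: load  L0  ⟶  EII  (L0)  txn=∅  M[L0]=20
step 7: P2: store L1 := 43  ⟶  IIM  (L1)  txn=BusRdX+Flush  M[L1]=60
step 8: P1: store L0 := 78  ⟶  IMI  (L0)  txn=BusRdX  M[L0]=20

memory[L0] = 20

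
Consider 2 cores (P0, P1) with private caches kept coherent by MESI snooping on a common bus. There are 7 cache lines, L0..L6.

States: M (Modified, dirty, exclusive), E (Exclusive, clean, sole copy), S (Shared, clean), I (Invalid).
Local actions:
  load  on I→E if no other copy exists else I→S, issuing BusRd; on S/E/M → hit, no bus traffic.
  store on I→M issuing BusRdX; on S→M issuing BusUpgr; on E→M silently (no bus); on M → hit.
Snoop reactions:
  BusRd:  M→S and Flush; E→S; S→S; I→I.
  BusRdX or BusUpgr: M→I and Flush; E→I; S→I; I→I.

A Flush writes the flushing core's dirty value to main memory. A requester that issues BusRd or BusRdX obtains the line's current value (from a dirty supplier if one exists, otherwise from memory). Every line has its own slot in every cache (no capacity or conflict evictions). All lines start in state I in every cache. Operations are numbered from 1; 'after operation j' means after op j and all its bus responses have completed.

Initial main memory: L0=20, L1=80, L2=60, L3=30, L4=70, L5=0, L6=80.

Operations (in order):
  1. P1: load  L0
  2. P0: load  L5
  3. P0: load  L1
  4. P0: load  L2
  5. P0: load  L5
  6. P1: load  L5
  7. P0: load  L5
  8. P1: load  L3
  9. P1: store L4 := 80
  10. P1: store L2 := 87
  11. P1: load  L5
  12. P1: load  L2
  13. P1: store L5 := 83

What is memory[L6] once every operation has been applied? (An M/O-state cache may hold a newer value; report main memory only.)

memory[L6] = 80

step 1: P1: load  L0  ⟶  IE  (L0)  txn=BusRd  M[L0]=20
step 2: P0: load  L5  ⟶  EI  (L5)  txn=BusRd  M[L5]=0
step 3: P0: load  L1  ⟶  EI  (L1)  txn=BusRd  M[L1]=80
step 4: P0: load  L2  ⟶  EI  (L2)  txn=BusRd  M[L2]=60
step 5: P0: load  L5  ⟶  EI  (L5)  txn=∅  M[L5]=0
step 6: P1: load  L5  ⟶  SS  (L5)  txn=BusRd  M[L5]=0
step 7: P0: load  L5  ⟶  SS  (L5)  txn=∅  M[L5]=0
step 8: P1: load  L3  ⟶  IE  (L3)  txn=BusRd  M[L3]=30
step 9: P1: store L4 := 80  ⟶  IM  (L4)  txn=BusRdX  M[L4]=70
step 10: P1: store L2 := 87  ⟶  IM  (L2)  txn=BusRdX  M[L2]=60
step 11: P1: load  L5  ⟶  SS  (L5)  txn=∅  M[L5]=0
step 12: P1: load  L2  ⟶  IM  (L2)  txn=∅  M[L2]=60
step 13: P1: store L5 := 83  ⟶  IM  (L5)  txn=BusUpgr  M[L5]=0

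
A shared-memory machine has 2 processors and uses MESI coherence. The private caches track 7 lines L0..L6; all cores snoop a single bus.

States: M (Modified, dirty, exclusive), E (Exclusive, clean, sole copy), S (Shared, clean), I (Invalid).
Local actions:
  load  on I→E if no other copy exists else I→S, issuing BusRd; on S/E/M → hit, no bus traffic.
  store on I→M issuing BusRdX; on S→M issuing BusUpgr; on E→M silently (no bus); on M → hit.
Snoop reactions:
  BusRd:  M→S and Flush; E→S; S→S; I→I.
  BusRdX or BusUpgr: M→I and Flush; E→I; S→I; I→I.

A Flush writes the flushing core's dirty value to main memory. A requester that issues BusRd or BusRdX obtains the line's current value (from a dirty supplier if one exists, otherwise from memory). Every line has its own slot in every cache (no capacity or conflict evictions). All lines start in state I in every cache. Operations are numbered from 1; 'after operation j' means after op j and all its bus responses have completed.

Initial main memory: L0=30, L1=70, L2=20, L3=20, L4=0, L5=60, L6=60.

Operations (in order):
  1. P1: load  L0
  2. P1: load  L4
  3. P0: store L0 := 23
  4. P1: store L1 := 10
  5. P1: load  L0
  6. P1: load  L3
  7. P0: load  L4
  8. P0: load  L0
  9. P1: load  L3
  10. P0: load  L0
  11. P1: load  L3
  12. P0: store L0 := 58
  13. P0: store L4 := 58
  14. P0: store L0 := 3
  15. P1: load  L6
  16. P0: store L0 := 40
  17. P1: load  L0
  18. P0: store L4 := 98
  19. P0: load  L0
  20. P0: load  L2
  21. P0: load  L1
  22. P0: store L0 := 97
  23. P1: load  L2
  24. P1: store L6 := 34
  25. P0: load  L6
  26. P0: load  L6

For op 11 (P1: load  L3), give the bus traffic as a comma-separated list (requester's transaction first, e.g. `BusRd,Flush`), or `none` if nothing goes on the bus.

bus = none

step 1: P1: load  L0  ⟶  IE  (L0)  txn=BusRd  M[L0]=30
step 2: P1: load  L4  ⟶  IE  (L4)  txn=BusRd  M[L4]=0
step 3: P0: store L0 := 23  ⟶  MI  (L0)  txn=BusRdX  M[L0]=30
step 4: P1: store L1 := 10  ⟶  IM  (L1)  txn=BusRdX  M[L1]=70
step 5: P1: load  L0  ⟶  SS  (L0)  txn=BusRd+Flush  M[L0]=23
step 6: P1: load  L3  ⟶  IE  (L3)  txn=BusRd  M[L3]=20
step 7: P0: load  L4  ⟶  SS  (L4)  txn=BusRd  M[L4]=0
step 8: P0: load  L0  ⟶  SS  (L0)  txn=∅  M[L0]=23
step 9: P1: load  L3  ⟶  IE  (L3)  txn=∅  M[L3]=20
step 10: P0: load  L0  ⟶  SS  (L0)  txn=∅  M[L0]=23
step 11: P1: load  L3  ⟶  IE  (L3)  txn=∅  M[L3]=20
step 12: P0: store L0 := 58  ⟶  MI  (L0)  txn=BusUpgr  M[L0]=23
step 13: P0: store L4 := 58  ⟶  MI  (L4)  txn=BusUpgr  M[L4]=0
step 14: P0: store L0 := 3  ⟶  MI  (L0)  txn=∅  M[L0]=23
step 15: P1: load  L6  ⟶  IE  (L6)  txn=BusRd  M[L6]=60
step 16: P0: store L0 := 40  ⟶  MI  (L0)  txn=∅  M[L0]=23
step 17: P1: load  L0  ⟶  SS  (L0)  txn=BusRd+Flush  M[L0]=40
step 18: P0: store L4 := 98  ⟶  MI  (L4)  txn=∅  M[L4]=0
step 19: P0: load  L0  ⟶  SS  (L0)  txn=∅  M[L0]=40
step 20: P0: load  L2  ⟶  EI  (L2)  txn=BusRd  M[L2]=20
step 21: P0: load  L1  ⟶  SS  (L1)  txn=BusRd+Flush  M[L1]=10
step 22: P0: store L0 := 97  ⟶  MI  (L0)  txn=BusUpgr  M[L0]=40
step 23: P1: load  L2  ⟶  SS  (L2)  txn=BusRd  M[L2]=20
step 24: P1: store L6 := 34  ⟶  IM  (L6)  txn=∅  M[L6]=60
step 25: P0: load  L6  ⟶  SS  (L6)  txn=BusRd+Flush  M[L6]=34
step 26: P0: load  L6  ⟶  SS  (L6)  txn=∅  M[L6]=34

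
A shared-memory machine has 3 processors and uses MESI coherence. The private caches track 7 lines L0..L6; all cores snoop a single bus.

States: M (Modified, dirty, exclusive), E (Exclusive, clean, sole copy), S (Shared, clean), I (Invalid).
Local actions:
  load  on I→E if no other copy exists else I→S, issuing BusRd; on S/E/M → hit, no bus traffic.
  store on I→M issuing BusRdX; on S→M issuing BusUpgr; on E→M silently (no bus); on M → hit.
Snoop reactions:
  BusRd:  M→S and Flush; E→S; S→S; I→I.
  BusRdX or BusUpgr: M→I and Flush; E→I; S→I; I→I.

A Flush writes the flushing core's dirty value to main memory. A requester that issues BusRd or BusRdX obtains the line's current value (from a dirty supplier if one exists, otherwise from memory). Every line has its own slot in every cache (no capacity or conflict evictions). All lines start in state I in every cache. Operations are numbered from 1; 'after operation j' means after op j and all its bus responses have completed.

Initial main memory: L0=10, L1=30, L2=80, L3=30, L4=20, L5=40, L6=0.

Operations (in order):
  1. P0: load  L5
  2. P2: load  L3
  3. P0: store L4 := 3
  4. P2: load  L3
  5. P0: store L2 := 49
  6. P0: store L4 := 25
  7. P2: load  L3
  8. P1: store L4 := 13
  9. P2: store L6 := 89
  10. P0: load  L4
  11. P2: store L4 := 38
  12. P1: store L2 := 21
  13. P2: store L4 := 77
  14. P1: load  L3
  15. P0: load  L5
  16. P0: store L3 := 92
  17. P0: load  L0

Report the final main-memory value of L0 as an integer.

1. P0: load  L5  bus=[BusRd]  L5: P0=E P1=I P2=I  mem[L5]=40
2. P2: load  L3  bus=[BusRd]  L3: P0=I P1=I P2=E  mem[L3]=30
3. P0: store L4 := 3  bus=[BusRdX]  L4: P0=M P1=I P2=I  mem[L4]=20
4. P2: load  L3  bus=[-]  L3: P0=I P1=I P2=E  mem[L3]=30
5. P0: store L2 := 49  bus=[BusRdX]  L2: P0=M P1=I P2=I  mem[L2]=80
6. P0: store L4 := 25  bus=[-]  L4: P0=M P1=I P2=I  mem[L4]=20
7. P2: load  L3  bus=[-]  L3: P0=I P1=I P2=E  mem[L3]=30
8. P1: store L4 := 13  bus=[BusRdX,Flush]  L4: P0=I P1=M P2=I  mem[L4]=25
9. P2: store L6 := 89  bus=[BusRdX]  L6: P0=I P1=I P2=M  mem[L6]=0
10. P0: load  L4  bus=[BusRd,Flush]  L4: P0=S P1=S P2=I  mem[L4]=13
11. P2: store L4 := 38  bus=[BusRdX]  L4: P0=I P1=I P2=M  mem[L4]=13
12. P1: store L2 := 21  bus=[BusRdX,Flush]  L2: P0=I P1=M P2=I  mem[L2]=49
13. P2: store L4 := 77  bus=[-]  L4: P0=I P1=I P2=M  mem[L4]=13
14. P1: load  L3  bus=[BusRd]  L3: P0=I P1=S P2=S  mem[L3]=30
15. P0: load  L5  bus=[-]  L5: P0=E P1=I P2=I  mem[L5]=40
16. P0: store L3 := 92  bus=[BusRdX]  L3: P0=M P1=I P2=I  mem[L3]=30
17. P0: load  L0  bus=[BusRd]  L0: P0=E P1=I P2=I  mem[L0]=10

memory[L0] = 10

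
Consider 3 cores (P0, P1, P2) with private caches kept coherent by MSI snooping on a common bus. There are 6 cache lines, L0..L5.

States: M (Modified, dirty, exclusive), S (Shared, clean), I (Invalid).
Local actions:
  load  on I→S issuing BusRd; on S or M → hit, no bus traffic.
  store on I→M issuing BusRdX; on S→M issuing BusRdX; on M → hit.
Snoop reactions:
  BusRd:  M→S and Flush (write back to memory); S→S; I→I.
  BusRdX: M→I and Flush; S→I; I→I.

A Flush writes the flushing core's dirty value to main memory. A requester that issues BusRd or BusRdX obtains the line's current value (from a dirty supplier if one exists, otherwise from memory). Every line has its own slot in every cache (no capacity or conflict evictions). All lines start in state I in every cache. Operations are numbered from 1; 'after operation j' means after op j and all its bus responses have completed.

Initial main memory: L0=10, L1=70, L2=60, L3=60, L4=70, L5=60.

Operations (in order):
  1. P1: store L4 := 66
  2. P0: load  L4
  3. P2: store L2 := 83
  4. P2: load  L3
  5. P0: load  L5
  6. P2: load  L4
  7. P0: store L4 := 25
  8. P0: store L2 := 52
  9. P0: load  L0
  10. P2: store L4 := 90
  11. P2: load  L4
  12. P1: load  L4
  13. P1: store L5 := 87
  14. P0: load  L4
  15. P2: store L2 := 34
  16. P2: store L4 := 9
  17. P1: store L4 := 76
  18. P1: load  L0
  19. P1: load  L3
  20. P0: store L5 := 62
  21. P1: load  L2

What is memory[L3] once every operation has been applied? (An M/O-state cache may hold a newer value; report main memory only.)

[1] P1: store L4 := 66 | P0:I, P1:M(66), P2:I | bus: BusRdX
[2] P0: load  L4 | P0:S(66), P1:S(66), P2:I | bus: BusRd,Flush
[3] P2: store L2 := 83 | P0:I, P1:I, P2:M(83) | bus: BusRdX
[4] P2: load  L3 | P0:I, P1:I, P2:S(60) | bus: BusRd
[5] P0: load  L5 | P0:S(60), P1:I, P2:I | bus: BusRd
[6] P2: load  L4 | P0:S(66), P1:S(66), P2:S(66) | bus: BusRd
[7] P0: store L4 := 25 | P0:M(25), P1:I, P2:I | bus: BusRdX
[8] P0: store L2 := 52 | P0:M(52), P1:I, P2:I | bus: BusRdX,Flush
[9] P0: load  L0 | P0:S(10), P1:I, P2:I | bus: BusRd
[10] P2: store L4 := 90 | P0:I, P1:I, P2:M(90) | bus: BusRdX,Flush
[11] P2: load  L4 | P0:I, P1:I, P2:M(90) | bus: none
[12] P1: load  L4 | P0:I, P1:S(90), P2:S(90) | bus: BusRd,Flush
[13] P1: store L5 := 87 | P0:I, P1:M(87), P2:I | bus: BusRdX
[14] P0: load  L4 | P0:S(90), P1:S(90), P2:S(90) | bus: BusRd
[15] P2: store L2 := 34 | P0:I, P1:I, P2:M(34) | bus: BusRdX,Flush
[16] P2: store L4 := 9 | P0:I, P1:I, P2:M(9) | bus: BusRdX
[17] P1: store L4 := 76 | P0:I, P1:M(76), P2:I | bus: BusRdX,Flush
[18] P1: load  L0 | P0:S(10), P1:S(10), P2:I | bus: BusRd
[19] P1: load  L3 | P0:I, P1:S(60), P2:S(60) | bus: BusRd
[20] P0: store L5 := 62 | P0:M(62), P1:I, P2:I | bus: BusRdX,Flush
[21] P1: load  L2 | P0:I, P1:S(34), P2:S(34) | bus: BusRd,Flush

memory[L3] = 60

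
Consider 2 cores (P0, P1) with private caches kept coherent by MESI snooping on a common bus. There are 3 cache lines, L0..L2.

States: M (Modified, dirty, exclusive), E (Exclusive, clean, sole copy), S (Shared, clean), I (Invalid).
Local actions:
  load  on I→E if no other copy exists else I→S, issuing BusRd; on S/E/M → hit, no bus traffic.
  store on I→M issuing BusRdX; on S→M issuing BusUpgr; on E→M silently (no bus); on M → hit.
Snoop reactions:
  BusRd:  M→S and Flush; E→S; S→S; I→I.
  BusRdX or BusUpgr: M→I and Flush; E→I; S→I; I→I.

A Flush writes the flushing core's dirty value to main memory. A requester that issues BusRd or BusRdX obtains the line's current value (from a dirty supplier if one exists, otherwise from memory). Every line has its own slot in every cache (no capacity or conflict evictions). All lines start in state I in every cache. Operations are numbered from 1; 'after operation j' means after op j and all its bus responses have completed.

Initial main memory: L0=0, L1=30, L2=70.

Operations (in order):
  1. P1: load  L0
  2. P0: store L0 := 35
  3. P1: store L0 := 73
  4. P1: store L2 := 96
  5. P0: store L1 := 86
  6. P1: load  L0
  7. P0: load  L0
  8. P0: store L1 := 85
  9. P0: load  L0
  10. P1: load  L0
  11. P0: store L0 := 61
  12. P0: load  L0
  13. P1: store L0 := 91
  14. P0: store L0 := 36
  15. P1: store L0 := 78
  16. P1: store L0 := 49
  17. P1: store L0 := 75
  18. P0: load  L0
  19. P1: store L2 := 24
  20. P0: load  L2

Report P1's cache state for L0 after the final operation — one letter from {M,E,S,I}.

step 1: P1: load  L0  ⟶  IE  (L0)  txn=BusRd  M[L0]=0
step 2: P0: store L0 := 35  ⟶  MI  (L0)  txn=BusRdX  M[L0]=0
step 3: P1: store L0 := 73  ⟶  IM  (L0)  txn=BusRdX+Flush  M[L0]=35
step 4: P1: store L2 := 96  ⟶  IM  (L2)  txn=BusRdX  M[L2]=70
step 5: P0: store L1 := 86  ⟶  MI  (L1)  txn=BusRdX  M[L1]=30
step 6: P1: load  L0  ⟶  IM  (L0)  txn=∅  M[L0]=35
step 7: P0: load  L0  ⟶  SS  (L0)  txn=BusRd+Flush  M[L0]=73
step 8: P0: store L1 := 85  ⟶  MI  (L1)  txn=∅  M[L1]=30
step 9: P0: load  L0  ⟶  SS  (L0)  txn=∅  M[L0]=73
step 10: P1: load  L0  ⟶  SS  (L0)  txn=∅  M[L0]=73
step 11: P0: store L0 := 61  ⟶  MI  (L0)  txn=BusUpgr  M[L0]=73
step 12: P0: load  L0  ⟶  MI  (L0)  txn=∅  M[L0]=73
step 13: P1: store L0 := 91  ⟶  IM  (L0)  txn=BusRdX+Flush  M[L0]=61
step 14: P0: store L0 := 36  ⟶  MI  (L0)  txn=BusRdX+Flush  M[L0]=91
step 15: P1: store L0 := 78  ⟶  IM  (L0)  txn=BusRdX+Flush  M[L0]=36
step 16: P1: store L0 := 49  ⟶  IM  (L0)  txn=∅  M[L0]=36
step 17: P1: store L0 := 75  ⟶  IM  (L0)  txn=∅  M[L0]=36
step 18: P0: load  L0  ⟶  SS  (L0)  txn=BusRd+Flush  M[L0]=75
step 19: P1: store L2 := 24  ⟶  IM  (L2)  txn=∅  M[L2]=70
step 20: P0: load  L2  ⟶  SS  (L2)  txn=BusRd+Flush  M[L2]=24

state = S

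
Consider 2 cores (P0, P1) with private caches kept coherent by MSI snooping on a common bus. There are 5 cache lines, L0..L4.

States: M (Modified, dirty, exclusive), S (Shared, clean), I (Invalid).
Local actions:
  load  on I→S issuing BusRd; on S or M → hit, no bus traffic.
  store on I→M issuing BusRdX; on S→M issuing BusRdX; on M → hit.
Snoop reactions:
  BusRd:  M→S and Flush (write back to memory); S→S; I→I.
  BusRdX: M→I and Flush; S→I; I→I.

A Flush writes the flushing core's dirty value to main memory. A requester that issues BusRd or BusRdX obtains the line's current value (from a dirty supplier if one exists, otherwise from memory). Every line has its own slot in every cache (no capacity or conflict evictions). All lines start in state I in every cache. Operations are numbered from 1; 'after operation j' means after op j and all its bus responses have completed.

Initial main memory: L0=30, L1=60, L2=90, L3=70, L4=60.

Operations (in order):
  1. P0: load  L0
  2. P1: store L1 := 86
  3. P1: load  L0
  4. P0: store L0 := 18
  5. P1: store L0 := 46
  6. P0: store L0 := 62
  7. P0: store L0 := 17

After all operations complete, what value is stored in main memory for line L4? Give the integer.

memory[L4] = 60

step 1: P0: load  L0  ⟶  SI  (L0)  txn=BusRd  M[L0]=30
step 2: P1: store L1 := 86  ⟶  IM  (L1)  txn=BusRdX  M[L1]=60
step 3: P1: load  L0  ⟶  SS  (L0)  txn=BusRd  M[L0]=30
step 4: P0: store L0 := 18  ⟶  MI  (L0)  txn=BusRdX  M[L0]=30
step 5: P1: store L0 := 46  ⟶  IM  (L0)  txn=BusRdX+Flush  M[L0]=18
step 6: P0: store L0 := 62  ⟶  MI  (L0)  txn=BusRdX+Flush  M[L0]=46
step 7: P0: store L0 := 17  ⟶  MI  (L0)  txn=∅  M[L0]=46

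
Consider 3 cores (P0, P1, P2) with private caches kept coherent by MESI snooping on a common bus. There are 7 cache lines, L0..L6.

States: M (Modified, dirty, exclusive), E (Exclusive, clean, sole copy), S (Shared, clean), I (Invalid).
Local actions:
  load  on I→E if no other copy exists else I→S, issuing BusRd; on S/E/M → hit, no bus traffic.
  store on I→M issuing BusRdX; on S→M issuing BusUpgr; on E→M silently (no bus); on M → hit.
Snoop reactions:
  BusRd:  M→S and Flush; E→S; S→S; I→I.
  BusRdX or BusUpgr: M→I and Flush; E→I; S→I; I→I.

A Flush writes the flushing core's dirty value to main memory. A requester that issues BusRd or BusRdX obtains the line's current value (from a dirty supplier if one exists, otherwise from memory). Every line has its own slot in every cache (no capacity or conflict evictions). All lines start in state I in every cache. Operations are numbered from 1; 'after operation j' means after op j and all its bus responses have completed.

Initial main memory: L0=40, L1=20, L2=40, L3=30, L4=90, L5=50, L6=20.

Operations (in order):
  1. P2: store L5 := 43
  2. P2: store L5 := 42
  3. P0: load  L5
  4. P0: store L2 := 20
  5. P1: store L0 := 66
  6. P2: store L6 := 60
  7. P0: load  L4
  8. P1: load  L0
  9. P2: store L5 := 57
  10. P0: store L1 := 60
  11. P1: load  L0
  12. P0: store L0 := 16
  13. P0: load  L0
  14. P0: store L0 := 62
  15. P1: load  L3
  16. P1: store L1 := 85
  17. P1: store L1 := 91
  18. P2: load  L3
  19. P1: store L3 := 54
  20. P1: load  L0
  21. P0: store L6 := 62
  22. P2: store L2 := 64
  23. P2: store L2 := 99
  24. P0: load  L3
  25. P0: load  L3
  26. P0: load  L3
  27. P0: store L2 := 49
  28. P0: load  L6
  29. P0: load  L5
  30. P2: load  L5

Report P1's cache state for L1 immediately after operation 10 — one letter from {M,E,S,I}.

1. P2: store L5 := 43  bus=[BusRdX]  L5: P0=I P1=I P2=M  mem[L5]=50
2. P2: store L5 := 42  bus=[-]  L5: P0=I P1=I P2=M  mem[L5]=50
3. P0: load  L5  bus=[BusRd,Flush]  L5: P0=S P1=I P2=S  mem[L5]=42
4. P0: store L2 := 20  bus=[BusRdX]  L2: P0=M P1=I P2=I  mem[L2]=40
5. P1: store L0 := 66  bus=[BusRdX]  L0: P0=I P1=M P2=I  mem[L0]=40
6. P2: store L6 := 60  bus=[BusRdX]  L6: P0=I P1=I P2=M  mem[L6]=20
7. P0: load  L4  bus=[BusRd]  L4: P0=E P1=I P2=I  mem[L4]=90
8. P1: load  L0  bus=[-]  L0: P0=I P1=M P2=I  mem[L0]=40
9. P2: store L5 := 57  bus=[BusUpgr]  L5: P0=I P1=I P2=M  mem[L5]=42
10. P0: store L1 := 60  bus=[BusRdX]  L1: P0=M P1=I P2=I  mem[L1]=20
11. P1: load  L0  bus=[-]  L0: P0=I P1=M P2=I  mem[L0]=40
12. P0: store L0 := 16  bus=[BusRdX,Flush]  L0: P0=M P1=I P2=I  mem[L0]=66
13. P0: load  L0  bus=[-]  L0: P0=M P1=I P2=I  mem[L0]=66
14. P0: store L0 := 62  bus=[-]  L0: P0=M P1=I P2=I  mem[L0]=66
15. P1: load  L3  bus=[BusRd]  L3: P0=I P1=E P2=I  mem[L3]=30
16. P1: store L1 := 85  bus=[BusRdX,Flush]  L1: P0=I P1=M P2=I  mem[L1]=60
17. P1: store L1 := 91  bus=[-]  L1: P0=I P1=M P2=I  mem[L1]=60
18. P2: load  L3  bus=[BusRd]  L3: P0=I P1=S P2=S  mem[L3]=30
19. P1: store L3 := 54  bus=[BusUpgr]  L3: P0=I P1=M P2=I  mem[L3]=30
20. P1: load  L0  bus=[BusRd,Flush]  L0: P0=S P1=S P2=I  mem[L0]=62
21. P0: store L6 := 62  bus=[BusRdX,Flush]  L6: P0=M P1=I P2=I  mem[L6]=60
22. P2: store L2 := 64  bus=[BusRdX,Flush]  L2: P0=I P1=I P2=M  mem[L2]=20
23. P2: store L2 := 99  bus=[-]  L2: P0=I P1=I P2=M  mem[L2]=20
24. P0: load  L3  bus=[BusRd,Flush]  L3: P0=S P1=S P2=I  mem[L3]=54
25. P0: load  L3  bus=[-]  L3: P0=S P1=S P2=I  mem[L3]=54
26. P0: load  L3  bus=[-]  L3: P0=S P1=S P2=I  mem[L3]=54
27. P0: store L2 := 49  bus=[BusRdX,Flush]  L2: P0=M P1=I P2=I  mem[L2]=99
28. P0: load  L6  bus=[-]  L6: P0=M P1=I P2=I  mem[L6]=60
29. P0: load  L5  bus=[BusRd,Flush]  L5: P0=S P1=I P2=S  mem[L5]=57
30. P2: load  L5  bus=[-]  L5: P0=S P1=I P2=S  mem[L5]=57

state = I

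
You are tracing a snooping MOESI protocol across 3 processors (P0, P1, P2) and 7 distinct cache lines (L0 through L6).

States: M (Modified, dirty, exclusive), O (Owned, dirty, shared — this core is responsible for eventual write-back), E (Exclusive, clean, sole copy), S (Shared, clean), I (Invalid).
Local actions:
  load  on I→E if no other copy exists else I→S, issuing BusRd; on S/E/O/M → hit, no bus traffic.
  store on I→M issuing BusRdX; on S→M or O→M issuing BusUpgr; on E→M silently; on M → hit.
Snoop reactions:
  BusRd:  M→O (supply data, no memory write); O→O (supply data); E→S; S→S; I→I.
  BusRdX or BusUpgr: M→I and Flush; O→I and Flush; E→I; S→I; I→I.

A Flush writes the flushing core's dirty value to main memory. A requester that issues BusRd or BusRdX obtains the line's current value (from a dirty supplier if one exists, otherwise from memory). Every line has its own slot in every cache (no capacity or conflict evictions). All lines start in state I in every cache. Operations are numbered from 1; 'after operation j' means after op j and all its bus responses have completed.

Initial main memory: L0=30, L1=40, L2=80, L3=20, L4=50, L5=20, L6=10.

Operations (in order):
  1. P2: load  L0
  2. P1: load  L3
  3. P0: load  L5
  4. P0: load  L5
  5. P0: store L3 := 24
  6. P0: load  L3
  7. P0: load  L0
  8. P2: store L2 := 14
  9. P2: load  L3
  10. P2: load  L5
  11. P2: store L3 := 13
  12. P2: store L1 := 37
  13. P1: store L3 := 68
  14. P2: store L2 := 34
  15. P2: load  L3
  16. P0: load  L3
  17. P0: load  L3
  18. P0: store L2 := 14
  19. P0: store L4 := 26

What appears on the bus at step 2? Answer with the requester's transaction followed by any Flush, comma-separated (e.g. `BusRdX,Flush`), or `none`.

bus = BusRd

[1] P2: load  L0 | P0:I, P1:I, P2:E(30) | bus: BusRd
[2] P1: load  L3 | P0:I, P1:E(20), P2:I | bus: BusRd
[3] P0: load  L5 | P0:E(20), P1:I, P2:I | bus: BusRd
[4] P0: load  L5 | P0:E(20), P1:I, P2:I | bus: none
[5] P0: store L3 := 24 | P0:M(24), P1:I, P2:I | bus: BusRdX
[6] P0: load  L3 | P0:M(24), P1:I, P2:I | bus: none
[7] P0: load  L0 | P0:S(30), P1:I, P2:S(30) | bus: BusRd
[8] P2: store L2 := 14 | P0:I, P1:I, P2:M(14) | bus: BusRdX
[9] P2: load  L3 | P0:O(24), P1:I, P2:S(24) | bus: BusRd
[10] P2: load  L5 | P0:S(20), P1:I, P2:S(20) | bus: BusRd
[11] P2: store L3 := 13 | P0:I, P1:I, P2:M(13) | bus: BusUpgr,Flush
[12] P2: store L1 := 37 | P0:I, P1:I, P2:M(37) | bus: BusRdX
[13] P1: store L3 := 68 | P0:I, P1:M(68), P2:I | bus: BusRdX,Flush
[14] P2: store L2 := 34 | P0:I, P1:I, P2:M(34) | bus: none
[15] P2: load  L3 | P0:I, P1:O(68), P2:S(68) | bus: BusRd
[16] P0: load  L3 | P0:S(68), P1:O(68), P2:S(68) | bus: BusRd
[17] P0: load  L3 | P0:S(68), P1:O(68), P2:S(68) | bus: none
[18] P0: store L2 := 14 | P0:M(14), P1:I, P2:I | bus: BusRdX,Flush
[19] P0: store L4 := 26 | P0:M(26), P1:I, P2:I | bus: BusRdX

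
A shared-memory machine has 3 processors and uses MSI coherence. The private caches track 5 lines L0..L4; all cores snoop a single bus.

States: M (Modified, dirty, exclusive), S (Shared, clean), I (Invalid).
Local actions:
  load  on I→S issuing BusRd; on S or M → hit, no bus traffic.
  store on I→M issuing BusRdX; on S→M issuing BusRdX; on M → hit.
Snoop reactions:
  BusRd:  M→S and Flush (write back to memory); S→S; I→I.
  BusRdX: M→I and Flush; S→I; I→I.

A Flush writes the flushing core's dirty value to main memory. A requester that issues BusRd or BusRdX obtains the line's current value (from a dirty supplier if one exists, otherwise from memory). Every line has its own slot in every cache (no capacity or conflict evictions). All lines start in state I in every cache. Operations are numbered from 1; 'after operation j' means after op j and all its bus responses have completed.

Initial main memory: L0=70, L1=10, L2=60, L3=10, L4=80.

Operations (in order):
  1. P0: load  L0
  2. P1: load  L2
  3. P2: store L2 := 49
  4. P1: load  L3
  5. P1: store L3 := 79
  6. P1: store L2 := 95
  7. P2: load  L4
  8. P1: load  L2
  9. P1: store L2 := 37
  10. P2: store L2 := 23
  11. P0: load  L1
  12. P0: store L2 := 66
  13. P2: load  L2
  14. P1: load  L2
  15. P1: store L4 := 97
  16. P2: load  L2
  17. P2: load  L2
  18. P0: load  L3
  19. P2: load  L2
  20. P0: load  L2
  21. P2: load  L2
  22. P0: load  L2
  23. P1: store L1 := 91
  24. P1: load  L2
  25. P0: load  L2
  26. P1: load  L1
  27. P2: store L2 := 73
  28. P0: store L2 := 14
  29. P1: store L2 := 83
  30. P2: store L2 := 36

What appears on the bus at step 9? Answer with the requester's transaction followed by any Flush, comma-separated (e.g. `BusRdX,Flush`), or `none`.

step 1: P0: load  L0  ⟶  SII  (L0)  txn=BusRd  M[L0]=70
step 2: P1: load  L2  ⟶  ISI  (L2)  txn=BusRd  M[L2]=60
step 3: P2: store L2 := 49  ⟶  IIM  (L2)  txn=BusRdX  M[L2]=60
step 4: P1: load  L3  ⟶  ISI  (L3)  txn=BusRd  M[L3]=10
step 5: P1: store L3 := 79  ⟶  IMI  (L3)  txn=BusRdX  M[L3]=10
step 6: P1: store L2 := 95  ⟶  IMI  (L2)  txn=BusRdX+Flush  M[L2]=49
step 7: P2: load  L4  ⟶  IIS  (L4)  txn=BusRd  M[L4]=80
step 8: P1: load  L2  ⟶  IMI  (L2)  txn=∅  M[L2]=49
step 9: P1: store L2 := 37  ⟶  IMI  (L2)  txn=∅  M[L2]=49
step 10: P2: store L2 := 23  ⟶  IIM  (L2)  txn=BusRdX+Flush  M[L2]=37
step 11: P0: load  L1  ⟶  SII  (L1)  txn=BusRd  M[L1]=10
step 12: P0: store L2 := 66  ⟶  MII  (L2)  txn=BusRdX+Flush  M[L2]=23
step 13: P2: load  L2  ⟶  SIS  (L2)  txn=BusRd+Flush  M[L2]=66
step 14: P1: load  L2  ⟶  SSS  (L2)  txn=BusRd  M[L2]=66
step 15: P1: store L4 := 97  ⟶  IMI  (L4)  txn=BusRdX  M[L4]=80
step 16: P2: load  L2  ⟶  SSS  (L2)  txn=∅  M[L2]=66
step 17: P2: load  L2  ⟶  SSS  (L2)  txn=∅  M[L2]=66
step 18: P0: load  L3  ⟶  SSI  (L3)  txn=BusRd+Flush  M[L3]=79
step 19: P2: load  L2  ⟶  SSS  (L2)  txn=∅  M[L2]=66
step 20: P0: load  L2  ⟶  SSS  (L2)  txn=∅  M[L2]=66
step 21: P2: load  L2  ⟶  SSS  (L2)  txn=∅  M[L2]=66
step 22: P0: load  L2  ⟶  SSS  (L2)  txn=∅  M[L2]=66
step 23: P1: store L1 := 91  ⟶  IMI  (L1)  txn=BusRdX  M[L1]=10
step 24: P1: load  L2  ⟶  SSS  (L2)  txn=∅  M[L2]=66
step 25: P0: load  L2  ⟶  SSS  (L2)  txn=∅  M[L2]=66
step 26: P1: load  L1  ⟶  IMI  (L1)  txn=∅  M[L1]=10
step 27: P2: store L2 := 73  ⟶  IIM  (L2)  txn=BusRdX  M[L2]=66
step 28: P0: store L2 := 14  ⟶  MII  (L2)  txn=BusRdX+Flush  M[L2]=73
step 29: P1: store L2 := 83  ⟶  IMI  (L2)  txn=BusRdX+Flush  M[L2]=14
step 30: P2: store L2 := 36  ⟶  IIM  (L2)  txn=BusRdX+Flush  M[L2]=83

bus = none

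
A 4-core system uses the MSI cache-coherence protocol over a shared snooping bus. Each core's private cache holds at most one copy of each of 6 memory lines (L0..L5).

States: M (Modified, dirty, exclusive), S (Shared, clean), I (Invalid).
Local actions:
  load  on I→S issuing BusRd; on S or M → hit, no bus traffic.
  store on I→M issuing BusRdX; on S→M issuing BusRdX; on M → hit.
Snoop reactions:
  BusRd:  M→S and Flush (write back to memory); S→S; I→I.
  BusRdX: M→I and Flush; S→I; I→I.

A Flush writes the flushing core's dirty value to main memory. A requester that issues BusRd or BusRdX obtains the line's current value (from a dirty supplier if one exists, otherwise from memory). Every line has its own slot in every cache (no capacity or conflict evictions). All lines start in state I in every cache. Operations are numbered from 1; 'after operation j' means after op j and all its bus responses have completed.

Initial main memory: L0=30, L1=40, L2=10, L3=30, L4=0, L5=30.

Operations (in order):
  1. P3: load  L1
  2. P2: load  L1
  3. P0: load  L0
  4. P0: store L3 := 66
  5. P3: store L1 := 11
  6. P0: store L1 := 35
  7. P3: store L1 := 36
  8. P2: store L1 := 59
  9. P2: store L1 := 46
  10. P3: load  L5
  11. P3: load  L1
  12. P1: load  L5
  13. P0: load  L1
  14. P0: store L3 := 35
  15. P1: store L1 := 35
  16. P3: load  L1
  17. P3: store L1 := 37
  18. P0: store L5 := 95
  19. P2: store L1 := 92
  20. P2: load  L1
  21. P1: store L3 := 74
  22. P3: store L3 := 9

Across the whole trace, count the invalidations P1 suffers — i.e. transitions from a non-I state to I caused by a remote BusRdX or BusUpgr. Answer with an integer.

step 1: P3: load  L1  ⟶  IIIS  (L1)  txn=BusRd  M[L1]=40
step 2: P2: load  L1  ⟶  IISS  (L1)  txn=BusRd  M[L1]=40
step 3: P0: load  L0  ⟶  SIII  (L0)  txn=BusRd  M[L0]=30
step 4: P0: store L3 := 66  ⟶  MIII  (L3)  txn=BusRdX  M[L3]=30
step 5: P3: store L1 := 11  ⟶  IIIM  (L1)  txn=BusRdX  M[L1]=40
step 6: P0: store L1 := 35  ⟶  MIII  (L1)  txn=BusRdX+Flush  M[L1]=11
step 7: P3: store L1 := 36  ⟶  IIIM  (L1)  txn=BusRdX+Flush  M[L1]=35
step 8: P2: store L1 := 59  ⟶  IIMI  (L1)  txn=BusRdX+Flush  M[L1]=36
step 9: P2: store L1 := 46  ⟶  IIMI  (L1)  txn=∅  M[L1]=36
step 10: P3: load  L5  ⟶  IIIS  (L5)  txn=BusRd  M[L5]=30
step 11: P3: load  L1  ⟶  IISS  (L1)  txn=BusRd+Flush  M[L1]=46
step 12: P1: load  L5  ⟶  ISIS  (L5)  txn=BusRd  M[L5]=30
step 13: P0: load  L1  ⟶  SISS  (L1)  txn=BusRd  M[L1]=46
step 14: P0: store L3 := 35  ⟶  MIII  (L3)  txn=∅  M[L3]=30
step 15: P1: store L1 := 35  ⟶  IMII  (L1)  txn=BusRdX  M[L1]=46
step 16: P3: load  L1  ⟶  ISIS  (L1)  txn=BusRd+Flush  M[L1]=35
step 17: P3: store L1 := 37  ⟶  IIIM  (L1)  txn=BusRdX  M[L1]=35
step 18: P0: store L5 := 95  ⟶  MIII  (L5)  txn=BusRdX  M[L5]=30
step 19: P2: store L1 := 92  ⟶  IIMI  (L1)  txn=BusRdX+Flush  M[L1]=37
step 20: P2: load  L1  ⟶  IIMI  (L1)  txn=∅  M[L1]=37
step 21: P1: store L3 := 74  ⟶  IMII  (L3)  txn=BusRdX+Flush  M[L3]=35
step 22: P3: store L3 := 9  ⟶  IIIM  (L3)  txn=BusRdX+Flush  M[L3]=74

invalidations = 3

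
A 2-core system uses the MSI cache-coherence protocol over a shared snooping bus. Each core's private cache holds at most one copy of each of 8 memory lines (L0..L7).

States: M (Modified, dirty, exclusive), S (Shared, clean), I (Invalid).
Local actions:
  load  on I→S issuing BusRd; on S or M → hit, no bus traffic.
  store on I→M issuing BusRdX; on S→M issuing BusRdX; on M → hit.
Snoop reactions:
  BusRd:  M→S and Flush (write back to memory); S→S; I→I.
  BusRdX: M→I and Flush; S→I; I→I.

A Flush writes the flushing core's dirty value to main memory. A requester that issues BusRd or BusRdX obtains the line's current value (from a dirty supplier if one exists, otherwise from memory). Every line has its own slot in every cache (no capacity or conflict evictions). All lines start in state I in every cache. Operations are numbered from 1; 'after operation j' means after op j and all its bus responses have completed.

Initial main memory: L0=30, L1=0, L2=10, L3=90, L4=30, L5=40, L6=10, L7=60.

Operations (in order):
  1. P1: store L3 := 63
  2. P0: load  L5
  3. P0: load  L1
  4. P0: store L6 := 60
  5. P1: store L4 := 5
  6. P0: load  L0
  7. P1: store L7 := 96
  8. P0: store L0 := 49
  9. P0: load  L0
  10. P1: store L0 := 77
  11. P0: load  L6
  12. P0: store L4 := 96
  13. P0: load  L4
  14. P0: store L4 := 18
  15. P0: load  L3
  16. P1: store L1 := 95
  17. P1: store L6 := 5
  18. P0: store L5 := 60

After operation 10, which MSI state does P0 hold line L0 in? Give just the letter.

state = I

step 1: P1: store L3 := 63  ⟶  IM  (L3)  txn=BusRdX  M[L3]=90
step 2: P0: load  L5  ⟶  SI  (L5)  txn=BusRd  M[L5]=40
step 3: P0: load  L1  ⟶  SI  (L1)  txn=BusRd  M[L1]=0
step 4: P0: store L6 := 60  ⟶  MI  (L6)  txn=BusRdX  M[L6]=10
step 5: P1: store L4 := 5  ⟶  IM  (L4)  txn=BusRdX  M[L4]=30
step 6: P0: load  L0  ⟶  SI  (L0)  txn=BusRd  M[L0]=30
step 7: P1: store L7 := 96  ⟶  IM  (L7)  txn=BusRdX  M[L7]=60
step 8: P0: store L0 := 49  ⟶  MI  (L0)  txn=BusRdX  M[L0]=30
step 9: P0: load  L0  ⟶  MI  (L0)  txn=∅  M[L0]=30
step 10: P1: store L0 := 77  ⟶  IM  (L0)  txn=BusRdX+Flush  M[L0]=49
step 11: P0: load  L6  ⟶  MI  (L6)  txn=∅  M[L6]=10
step 12: P0: store L4 := 96  ⟶  MI  (L4)  txn=BusRdX+Flush  M[L4]=5
step 13: P0: load  L4  ⟶  MI  (L4)  txn=∅  M[L4]=5
step 14: P0: store L4 := 18  ⟶  MI  (L4)  txn=∅  M[L4]=5
step 15: P0: load  L3  ⟶  SS  (L3)  txn=BusRd+Flush  M[L3]=63
step 16: P1: store L1 := 95  ⟶  IM  (L1)  txn=BusRdX  M[L1]=0
step 17: P1: store L6 := 5  ⟶  IM  (L6)  txn=BusRdX+Flush  M[L6]=60
step 18: P0: store L5 := 60  ⟶  MI  (L5)  txn=BusRdX  M[L5]=40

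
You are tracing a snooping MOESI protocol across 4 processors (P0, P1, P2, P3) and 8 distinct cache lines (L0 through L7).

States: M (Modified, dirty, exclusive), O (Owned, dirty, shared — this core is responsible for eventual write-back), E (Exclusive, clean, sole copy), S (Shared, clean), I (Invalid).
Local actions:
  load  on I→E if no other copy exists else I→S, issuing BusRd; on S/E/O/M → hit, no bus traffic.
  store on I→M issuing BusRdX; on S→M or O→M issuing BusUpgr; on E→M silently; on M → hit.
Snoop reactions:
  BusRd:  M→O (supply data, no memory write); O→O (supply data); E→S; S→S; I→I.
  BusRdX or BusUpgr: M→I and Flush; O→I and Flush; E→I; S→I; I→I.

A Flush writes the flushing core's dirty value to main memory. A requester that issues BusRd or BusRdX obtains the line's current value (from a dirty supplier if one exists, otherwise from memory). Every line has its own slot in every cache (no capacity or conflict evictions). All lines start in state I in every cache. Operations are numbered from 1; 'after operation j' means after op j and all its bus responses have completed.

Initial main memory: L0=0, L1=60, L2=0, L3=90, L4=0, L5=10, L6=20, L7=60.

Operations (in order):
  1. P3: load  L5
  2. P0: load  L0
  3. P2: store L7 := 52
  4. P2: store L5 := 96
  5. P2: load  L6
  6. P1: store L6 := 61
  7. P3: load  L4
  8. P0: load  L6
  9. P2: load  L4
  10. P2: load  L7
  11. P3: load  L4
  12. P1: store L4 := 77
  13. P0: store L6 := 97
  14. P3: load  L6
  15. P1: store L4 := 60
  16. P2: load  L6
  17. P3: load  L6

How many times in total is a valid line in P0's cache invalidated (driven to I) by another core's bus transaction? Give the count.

invalidations = 0

  op1 P3: load  L5 → I/I/I/E on L5; bus BusRd; mem=10
  op2 P0: load  L0 → E/I/I/I on L0; bus BusRd; mem=0
  op3 P2: store L7 := 52 → I/I/M/I on L7; bus BusRdX; mem=60
  op4 P2: store L5 := 96 → I/I/M/I on L5; bus BusRdX; mem=10
  op5 P2: load  L6 → I/I/E/I on L6; bus BusRd; mem=20
  op6 P1: store L6 := 61 → I/M/I/I on L6; bus BusRdX; mem=20
  op7 P3: load  L4 → I/I/I/E on L4; bus BusRd; mem=0
  op8 P0: load  L6 → S/O/I/I on L6; bus BusRd; mem=20
  op9 P2: load  L4 → I/I/S/S on L4; bus BusRd; mem=0
  op10 P2: load  L7 → I/I/M/I on L7; bus (none); mem=60
  op11 P3: load  L4 → I/I/S/S on L4; bus (none); mem=0
  op12 P1: store L4 := 77 → I/M/I/I on L4; bus BusRdX; mem=0
  op13 P0: store L6 := 97 → M/I/I/I on L6; bus BusUpgr Flush; mem=61
  op14 P3: load  L6 → O/I/I/S on L6; bus BusRd; mem=61
  op15 P1: store L4 := 60 → I/M/I/I on L4; bus (none); mem=0
  op16 P2: load  L6 → O/I/S/S on L6; bus BusRd; mem=61
  op17 P3: load  L6 → O/I/S/S on L6; bus (none); mem=61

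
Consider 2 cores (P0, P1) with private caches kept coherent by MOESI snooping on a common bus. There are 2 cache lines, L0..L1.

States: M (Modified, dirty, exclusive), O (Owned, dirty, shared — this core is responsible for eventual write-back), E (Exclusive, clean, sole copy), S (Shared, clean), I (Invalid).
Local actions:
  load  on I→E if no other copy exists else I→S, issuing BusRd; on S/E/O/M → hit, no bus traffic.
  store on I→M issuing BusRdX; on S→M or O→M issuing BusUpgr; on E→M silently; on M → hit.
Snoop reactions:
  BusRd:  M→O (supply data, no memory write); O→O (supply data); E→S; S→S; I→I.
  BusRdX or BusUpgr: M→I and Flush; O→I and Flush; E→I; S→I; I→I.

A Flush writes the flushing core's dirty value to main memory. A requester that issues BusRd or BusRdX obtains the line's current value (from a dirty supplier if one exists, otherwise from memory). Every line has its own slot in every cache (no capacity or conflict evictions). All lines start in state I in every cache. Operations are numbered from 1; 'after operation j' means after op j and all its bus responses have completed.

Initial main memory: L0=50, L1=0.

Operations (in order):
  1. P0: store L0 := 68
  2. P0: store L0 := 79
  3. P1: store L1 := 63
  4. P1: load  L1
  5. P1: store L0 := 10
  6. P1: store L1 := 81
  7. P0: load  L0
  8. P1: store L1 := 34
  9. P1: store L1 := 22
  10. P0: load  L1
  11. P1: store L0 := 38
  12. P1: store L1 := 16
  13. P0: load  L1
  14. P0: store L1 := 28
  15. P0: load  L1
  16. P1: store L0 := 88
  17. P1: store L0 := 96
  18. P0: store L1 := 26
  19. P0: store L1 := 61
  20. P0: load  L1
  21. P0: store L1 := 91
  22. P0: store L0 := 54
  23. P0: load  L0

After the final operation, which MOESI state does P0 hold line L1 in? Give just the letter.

[1] P0: store L0 := 68 | P0:M(68), P1:I | bus: BusRdX
[2] P0: store L0 := 79 | P0:M(79), P1:I | bus: none
[3] P1: store L1 := 63 | P0:I, P1:M(63) | bus: BusRdX
[4] P1: load  L1 | P0:I, P1:M(63) | bus: none
[5] P1: store L0 := 10 | P0:I, P1:M(10) | bus: BusRdX,Flush
[6] P1: store L1 := 81 | P0:I, P1:M(81) | bus: none
[7] P0: load  L0 | P0:S(10), P1:O(10) | bus: BusRd
[8] P1: store L1 := 34 | P0:I, P1:M(34) | bus: none
[9] P1: store L1 := 22 | P0:I, P1:M(22) | bus: none
[10] P0: load  L1 | P0:S(22), P1:O(22) | bus: BusRd
[11] P1: store L0 := 38 | P0:I, P1:M(38) | bus: BusUpgr
[12] P1: store L1 := 16 | P0:I, P1:M(16) | bus: BusUpgr
[13] P0: load  L1 | P0:S(16), P1:O(16) | bus: BusRd
[14] P0: store L1 := 28 | P0:M(28), P1:I | bus: BusUpgr,Flush
[15] P0: load  L1 | P0:M(28), P1:I | bus: none
[16] P1: store L0 := 88 | P0:I, P1:M(88) | bus: none
[17] P1: store L0 := 96 | P0:I, P1:M(96) | bus: none
[18] P0: store L1 := 26 | P0:M(26), P1:I | bus: none
[19] P0: store L1 := 61 | P0:M(61), P1:I | bus: none
[20] P0: load  L1 | P0:M(61), P1:I | bus: none
[21] P0: store L1 := 91 | P0:M(91), P1:I | bus: none
[22] P0: store L0 := 54 | P0:M(54), P1:I | bus: BusRdX,Flush
[23] P0: load  L0 | P0:M(54), P1:I | bus: none

state = M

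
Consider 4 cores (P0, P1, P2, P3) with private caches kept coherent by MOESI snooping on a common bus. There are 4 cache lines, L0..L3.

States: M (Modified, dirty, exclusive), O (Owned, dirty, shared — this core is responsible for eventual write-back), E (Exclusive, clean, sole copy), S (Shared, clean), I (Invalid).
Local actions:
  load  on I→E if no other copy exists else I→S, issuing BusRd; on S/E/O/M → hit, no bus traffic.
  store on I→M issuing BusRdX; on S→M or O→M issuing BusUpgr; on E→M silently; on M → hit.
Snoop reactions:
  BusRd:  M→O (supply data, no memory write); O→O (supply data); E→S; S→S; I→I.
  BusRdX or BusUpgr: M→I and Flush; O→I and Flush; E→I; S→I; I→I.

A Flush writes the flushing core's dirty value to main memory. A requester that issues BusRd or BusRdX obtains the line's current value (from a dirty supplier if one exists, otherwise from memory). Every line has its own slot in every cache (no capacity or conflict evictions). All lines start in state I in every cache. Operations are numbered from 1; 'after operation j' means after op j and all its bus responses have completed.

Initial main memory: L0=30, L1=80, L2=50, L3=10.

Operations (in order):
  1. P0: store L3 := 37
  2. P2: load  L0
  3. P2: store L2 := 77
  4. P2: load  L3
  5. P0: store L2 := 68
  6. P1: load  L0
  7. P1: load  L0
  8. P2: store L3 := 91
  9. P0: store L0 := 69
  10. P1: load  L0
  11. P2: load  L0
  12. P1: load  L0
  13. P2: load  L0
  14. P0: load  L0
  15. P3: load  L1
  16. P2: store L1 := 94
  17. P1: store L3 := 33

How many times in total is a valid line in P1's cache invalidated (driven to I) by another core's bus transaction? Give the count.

invalidations = 1

1. P0: store L3 := 37  bus=[BusRdX]  L3: P0=M P1=I P2=I P3=I  mem[L3]=10
2. P2: load  L0  bus=[BusRd]  L0: P0=I P1=I P2=E P3=I  mem[L0]=30
3. P2: store L2 := 77  bus=[BusRdX]  L2: P0=I P1=I P2=M P3=I  mem[L2]=50
4. P2: load  L3  bus=[BusRd]  L3: P0=O P1=I P2=S P3=I  mem[L3]=10
5. P0: store L2 := 68  bus=[BusRdX,Flush]  L2: P0=M P1=I P2=I P3=I  mem[L2]=77
6. P1: load  L0  bus=[BusRd]  L0: P0=I P1=S P2=S P3=I  mem[L0]=30
7. P1: load  L0  bus=[-]  L0: P0=I P1=S P2=S P3=I  mem[L0]=30
8. P2: store L3 := 91  bus=[BusUpgr,Flush]  L3: P0=I P1=I P2=M P3=I  mem[L3]=37
9. P0: store L0 := 69  bus=[BusRdX]  L0: P0=M P1=I P2=I P3=I  mem[L0]=30
10. P1: load  L0  bus=[BusRd]  L0: P0=O P1=S P2=I P3=I  mem[L0]=30
11. P2: load  L0  bus=[BusRd]  L0: P0=O P1=S P2=S P3=I  mem[L0]=30
12. P1: load  L0  bus=[-]  L0: P0=O P1=S P2=S P3=I  mem[L0]=30
13. P2: load  L0  bus=[-]  L0: P0=O P1=S P2=S P3=I  mem[L0]=30
14. P0: load  L0  bus=[-]  L0: P0=O P1=S P2=S P3=I  mem[L0]=30
15. P3: load  L1  bus=[BusRd]  L1: P0=I P1=I P2=I P3=E  mem[L1]=80
16. P2: store L1 := 94  bus=[BusRdX]  L1: P0=I P1=I P2=M P3=I  mem[L1]=80
17. P1: store L3 := 33  bus=[BusRdX,Flush]  L3: P0=I P1=M P2=I P3=I  mem[L3]=91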